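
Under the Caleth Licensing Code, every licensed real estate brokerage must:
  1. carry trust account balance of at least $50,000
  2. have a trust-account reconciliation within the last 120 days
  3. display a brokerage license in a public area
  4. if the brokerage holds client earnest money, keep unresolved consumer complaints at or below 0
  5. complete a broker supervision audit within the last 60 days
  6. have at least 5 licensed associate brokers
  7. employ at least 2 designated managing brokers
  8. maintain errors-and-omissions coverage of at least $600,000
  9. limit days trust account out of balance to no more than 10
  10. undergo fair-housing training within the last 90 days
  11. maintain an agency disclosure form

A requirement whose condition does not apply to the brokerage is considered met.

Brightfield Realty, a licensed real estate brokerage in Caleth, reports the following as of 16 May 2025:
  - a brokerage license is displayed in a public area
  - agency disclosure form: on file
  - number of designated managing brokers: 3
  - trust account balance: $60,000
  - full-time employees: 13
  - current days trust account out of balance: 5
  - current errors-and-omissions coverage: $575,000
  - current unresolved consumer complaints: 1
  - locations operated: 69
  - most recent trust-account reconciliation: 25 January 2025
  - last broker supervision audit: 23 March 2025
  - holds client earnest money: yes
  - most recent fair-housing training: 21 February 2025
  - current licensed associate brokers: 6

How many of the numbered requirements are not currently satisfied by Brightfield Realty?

2

1. trust account balance $60,000 ≥ $50,000 → met
2. trust-account reconciliation 111 days ago vs limit 120 → met
3. brokerage license present → met
4. condition 'holds client earnest money' holds; unresolved consumer complaints 1 > 0 → not met
5. broker supervision audit 54 days ago vs limit 60 → met
6. licensed associate brokers 6 ≥ 5 → met
7. designated managing brokers 3 ≥ 2 → met
8. errors-and-omissions coverage $575,000 < $600,000 → not met
9. days trust account out of balance 5 ≤ 10 → met
10. fair-housing training 84 days ago vs limit 90 → met
11. agency disclosure form present → met
Not met: 2 of 11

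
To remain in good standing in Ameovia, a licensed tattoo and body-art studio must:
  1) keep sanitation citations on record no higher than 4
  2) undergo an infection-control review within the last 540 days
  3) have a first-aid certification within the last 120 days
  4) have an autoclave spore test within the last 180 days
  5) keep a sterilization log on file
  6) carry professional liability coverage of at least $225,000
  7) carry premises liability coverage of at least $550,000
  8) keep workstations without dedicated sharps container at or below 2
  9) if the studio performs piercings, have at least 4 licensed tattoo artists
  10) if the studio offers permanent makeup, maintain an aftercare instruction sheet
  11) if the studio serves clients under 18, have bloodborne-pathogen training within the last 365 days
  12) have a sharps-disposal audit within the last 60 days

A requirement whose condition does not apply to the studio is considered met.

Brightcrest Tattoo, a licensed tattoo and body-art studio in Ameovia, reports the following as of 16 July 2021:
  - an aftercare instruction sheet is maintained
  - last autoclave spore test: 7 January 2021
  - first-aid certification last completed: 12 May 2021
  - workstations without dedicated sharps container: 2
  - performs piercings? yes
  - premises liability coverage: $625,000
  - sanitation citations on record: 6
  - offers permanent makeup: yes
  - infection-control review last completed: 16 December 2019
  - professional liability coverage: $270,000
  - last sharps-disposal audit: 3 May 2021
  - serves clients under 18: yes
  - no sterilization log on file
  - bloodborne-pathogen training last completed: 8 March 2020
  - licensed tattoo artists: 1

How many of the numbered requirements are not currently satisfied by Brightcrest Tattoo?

7

1. sanitation citations on record 6 > 4 → not met
2. infection-control review 578 days ago vs limit 540 → not met
3. first-aid certification 65 days ago vs limit 120 → met
4. autoclave spore test 190 days ago vs limit 180 → not met
5. sterilization log absent → not met
6. professional liability coverage $270,000 ≥ $225,000 → met
7. premises liability coverage $625,000 ≥ $550,000 → met
8. workstations without dedicated sharps container 2 ≤ 2 → met
9. condition 'performs piercings' holds; licensed tattoo artists 1 < 4 → not met
10. condition 'offers permanent makeup' holds; aftercare instruction sheet present → met
11. condition 'serves clients under 18' holds; bloodborne-pathogen training 495 days ago vs limit 365 → not met
12. sharps-disposal audit 74 days ago vs limit 60 → not met
Not met: 7 of 12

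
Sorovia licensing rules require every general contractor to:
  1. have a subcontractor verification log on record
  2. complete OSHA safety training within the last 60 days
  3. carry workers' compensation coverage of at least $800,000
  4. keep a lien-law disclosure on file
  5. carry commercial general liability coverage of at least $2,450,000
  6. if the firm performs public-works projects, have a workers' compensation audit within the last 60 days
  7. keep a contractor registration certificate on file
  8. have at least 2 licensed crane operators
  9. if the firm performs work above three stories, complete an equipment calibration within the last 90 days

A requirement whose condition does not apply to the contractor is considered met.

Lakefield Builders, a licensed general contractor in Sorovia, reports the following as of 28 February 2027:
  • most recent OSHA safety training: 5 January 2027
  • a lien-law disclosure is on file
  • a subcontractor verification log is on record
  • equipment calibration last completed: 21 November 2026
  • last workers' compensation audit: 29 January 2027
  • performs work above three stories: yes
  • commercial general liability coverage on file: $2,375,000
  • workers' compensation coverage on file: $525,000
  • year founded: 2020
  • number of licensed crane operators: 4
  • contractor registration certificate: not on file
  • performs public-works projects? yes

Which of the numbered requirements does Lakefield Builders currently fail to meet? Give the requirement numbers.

1. subcontractor verification log present → met
2. OSHA safety training 54 days ago vs limit 60 → met
3. workers' compensation coverage $525,000 < $800,000 → not met
4. lien-law disclosure present → met
5. commercial general liability coverage $2,375,000 < $2,450,000 → not met
6. condition 'performs public-works projects' holds; workers' compensation audit 30 days ago vs limit 60 → met
7. contractor registration certificate absent → not met
8. licensed crane operators 4 ≥ 2 → met
9. condition 'performs work above three stories' holds; equipment calibration 99 days ago vs limit 90 → not met
Not met: 3, 5, 7, 9

3, 5, 7, 9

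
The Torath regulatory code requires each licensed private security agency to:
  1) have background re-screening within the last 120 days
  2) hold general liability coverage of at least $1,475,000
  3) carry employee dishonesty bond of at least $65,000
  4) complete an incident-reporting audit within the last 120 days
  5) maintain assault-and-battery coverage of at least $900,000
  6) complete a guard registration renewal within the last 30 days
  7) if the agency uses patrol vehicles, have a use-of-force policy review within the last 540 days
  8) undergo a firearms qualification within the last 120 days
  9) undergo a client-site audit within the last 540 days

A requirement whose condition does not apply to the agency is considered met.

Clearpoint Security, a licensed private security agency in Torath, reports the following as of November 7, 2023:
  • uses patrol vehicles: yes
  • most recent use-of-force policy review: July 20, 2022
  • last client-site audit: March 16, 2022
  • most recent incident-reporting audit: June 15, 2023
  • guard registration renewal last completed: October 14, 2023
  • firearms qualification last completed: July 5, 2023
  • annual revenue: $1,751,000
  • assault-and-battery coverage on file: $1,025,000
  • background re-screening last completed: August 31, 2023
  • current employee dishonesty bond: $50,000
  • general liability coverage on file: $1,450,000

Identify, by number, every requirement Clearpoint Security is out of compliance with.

1. background re-screening 68 days ago vs limit 120 → met
2. general liability coverage $1,450,000 < $1,475,000 → not met
3. employee dishonesty bond $50,000 < $65,000 → not met
4. incident-reporting audit 145 days ago vs limit 120 → not met
5. assault-and-battery coverage $1,025,000 ≥ $900,000 → met
6. guard registration renewal 24 days ago vs limit 30 → met
7. condition 'uses patrol vehicles' holds; use-of-force policy review 475 days ago vs limit 540 → met
8. firearms qualification 125 days ago vs limit 120 → not met
9. client-site audit 601 days ago vs limit 540 → not met
Not met: 2, 3, 4, 8, 9

2, 3, 4, 8, 9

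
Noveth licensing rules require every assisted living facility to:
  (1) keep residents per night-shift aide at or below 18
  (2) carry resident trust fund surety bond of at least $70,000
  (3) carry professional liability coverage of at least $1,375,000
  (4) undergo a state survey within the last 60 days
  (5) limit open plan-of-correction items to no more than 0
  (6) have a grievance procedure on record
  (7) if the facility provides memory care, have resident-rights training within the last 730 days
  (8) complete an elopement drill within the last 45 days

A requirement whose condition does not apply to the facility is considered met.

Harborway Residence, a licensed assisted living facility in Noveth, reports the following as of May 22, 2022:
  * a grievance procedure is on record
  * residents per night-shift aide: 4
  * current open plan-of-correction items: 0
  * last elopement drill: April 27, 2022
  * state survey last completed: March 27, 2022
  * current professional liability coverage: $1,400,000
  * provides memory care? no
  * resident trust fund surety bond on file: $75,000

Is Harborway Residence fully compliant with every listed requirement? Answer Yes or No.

1. residents per night-shift aide 4 ≤ 18 → met
2. resident trust fund surety bond $75,000 ≥ $70,000 → met
3. professional liability coverage $1,400,000 ≥ $1,375,000 → met
4. state survey 56 days ago vs limit 60 → met
5. open plan-of-correction items 0 ≤ 0 → met
6. grievance procedure present → met
7. condition 'provides memory care' does not hold → requirement n/a → met
8. elopement drill 25 days ago vs limit 45 → met
All met.

Yes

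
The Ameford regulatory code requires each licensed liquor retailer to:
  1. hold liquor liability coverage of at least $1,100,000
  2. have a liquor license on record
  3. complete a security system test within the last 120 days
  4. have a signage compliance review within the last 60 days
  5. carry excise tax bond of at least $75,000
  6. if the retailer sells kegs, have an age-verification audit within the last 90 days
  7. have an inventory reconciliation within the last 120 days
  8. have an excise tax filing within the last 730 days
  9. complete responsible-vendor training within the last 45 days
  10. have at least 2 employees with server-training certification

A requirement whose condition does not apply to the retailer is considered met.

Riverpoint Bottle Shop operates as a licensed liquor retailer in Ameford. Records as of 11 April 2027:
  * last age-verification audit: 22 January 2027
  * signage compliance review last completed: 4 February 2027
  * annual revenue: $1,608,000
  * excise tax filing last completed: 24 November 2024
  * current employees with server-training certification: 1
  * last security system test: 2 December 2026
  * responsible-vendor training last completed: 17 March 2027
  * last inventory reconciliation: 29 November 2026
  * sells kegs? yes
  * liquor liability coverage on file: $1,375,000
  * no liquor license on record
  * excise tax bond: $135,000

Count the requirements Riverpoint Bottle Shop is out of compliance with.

6

1. liquor liability coverage $1,375,000 ≥ $1,100,000 → met
2. liquor license absent → not met
3. security system test 130 days ago vs limit 120 → not met
4. signage compliance review 66 days ago vs limit 60 → not met
5. excise tax bond $135,000 ≥ $75,000 → met
6. condition 'sells kegs' holds; age-verification audit 79 days ago vs limit 90 → met
7. inventory reconciliation 133 days ago vs limit 120 → not met
8. excise tax filing 868 days ago vs limit 730 → not met
9. responsible-vendor training 25 days ago vs limit 45 → met
10. employees with server-training certification 1 < 2 → not met
Not met: 6 of 10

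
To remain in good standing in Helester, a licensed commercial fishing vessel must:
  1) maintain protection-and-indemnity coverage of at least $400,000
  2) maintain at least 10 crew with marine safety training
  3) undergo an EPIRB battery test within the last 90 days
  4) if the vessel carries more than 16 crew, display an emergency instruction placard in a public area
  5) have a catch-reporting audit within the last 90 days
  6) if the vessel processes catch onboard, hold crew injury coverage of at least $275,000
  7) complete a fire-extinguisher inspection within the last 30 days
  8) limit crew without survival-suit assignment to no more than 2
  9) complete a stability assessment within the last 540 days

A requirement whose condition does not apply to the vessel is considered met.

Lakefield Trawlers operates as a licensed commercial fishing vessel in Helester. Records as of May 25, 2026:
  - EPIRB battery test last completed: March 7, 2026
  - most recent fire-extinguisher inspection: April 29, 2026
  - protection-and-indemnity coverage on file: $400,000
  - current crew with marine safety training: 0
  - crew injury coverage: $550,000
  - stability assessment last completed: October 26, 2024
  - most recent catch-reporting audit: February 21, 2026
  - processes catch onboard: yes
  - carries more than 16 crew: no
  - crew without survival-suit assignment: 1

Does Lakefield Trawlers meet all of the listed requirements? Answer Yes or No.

No

1. protection-and-indemnity coverage $400,000 ≥ $400,000 → met
2. crew with marine safety training 0 < 10 → not met
3. EPIRB battery test 79 days ago vs limit 90 → met
4. condition 'carries more than 16 crew' does not hold → requirement n/a → met
5. catch-reporting audit 93 days ago vs limit 90 → not met
6. condition 'processes catch onboard' holds; crew injury coverage $550,000 ≥ $275,000 → met
7. fire-extinguisher inspection 26 days ago vs limit 30 → met
8. crew without survival-suit assignment 1 ≤ 2 → met
9. stability assessment 576 days ago vs limit 540 → not met
Not met: 2, 5, 9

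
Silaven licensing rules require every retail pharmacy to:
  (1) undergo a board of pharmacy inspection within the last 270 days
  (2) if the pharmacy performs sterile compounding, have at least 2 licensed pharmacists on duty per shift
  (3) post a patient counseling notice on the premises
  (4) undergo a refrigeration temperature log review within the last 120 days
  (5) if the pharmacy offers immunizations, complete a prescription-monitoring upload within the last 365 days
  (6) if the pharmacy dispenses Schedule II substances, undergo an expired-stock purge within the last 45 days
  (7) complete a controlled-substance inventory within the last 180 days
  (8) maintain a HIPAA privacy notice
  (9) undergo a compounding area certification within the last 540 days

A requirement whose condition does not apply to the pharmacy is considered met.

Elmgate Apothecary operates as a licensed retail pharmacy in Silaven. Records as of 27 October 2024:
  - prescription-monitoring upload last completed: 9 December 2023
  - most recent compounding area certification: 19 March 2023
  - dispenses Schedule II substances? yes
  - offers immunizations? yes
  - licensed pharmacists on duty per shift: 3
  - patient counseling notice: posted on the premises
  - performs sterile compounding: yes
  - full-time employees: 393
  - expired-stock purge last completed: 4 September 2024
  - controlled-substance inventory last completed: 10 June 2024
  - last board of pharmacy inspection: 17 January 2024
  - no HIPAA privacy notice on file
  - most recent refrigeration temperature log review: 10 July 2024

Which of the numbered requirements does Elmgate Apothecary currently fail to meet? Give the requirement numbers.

1. board of pharmacy inspection 284 days ago vs limit 270 → not met
2. condition 'performs sterile compounding' holds; licensed pharmacists on duty per shift 3 ≥ 2 → met
3. patient counseling notice present → met
4. refrigeration temperature log review 109 days ago vs limit 120 → met
5. condition 'offers immunizations' holds; prescription-monitoring upload 323 days ago vs limit 365 → met
6. condition 'dispenses Schedule II substances' holds; expired-stock purge 53 days ago vs limit 45 → not met
7. controlled-substance inventory 139 days ago vs limit 180 → met
8. HIPAA privacy notice absent → not met
9. compounding area certification 588 days ago vs limit 540 → not met
Not met: 1, 6, 8, 9

1, 6, 8, 9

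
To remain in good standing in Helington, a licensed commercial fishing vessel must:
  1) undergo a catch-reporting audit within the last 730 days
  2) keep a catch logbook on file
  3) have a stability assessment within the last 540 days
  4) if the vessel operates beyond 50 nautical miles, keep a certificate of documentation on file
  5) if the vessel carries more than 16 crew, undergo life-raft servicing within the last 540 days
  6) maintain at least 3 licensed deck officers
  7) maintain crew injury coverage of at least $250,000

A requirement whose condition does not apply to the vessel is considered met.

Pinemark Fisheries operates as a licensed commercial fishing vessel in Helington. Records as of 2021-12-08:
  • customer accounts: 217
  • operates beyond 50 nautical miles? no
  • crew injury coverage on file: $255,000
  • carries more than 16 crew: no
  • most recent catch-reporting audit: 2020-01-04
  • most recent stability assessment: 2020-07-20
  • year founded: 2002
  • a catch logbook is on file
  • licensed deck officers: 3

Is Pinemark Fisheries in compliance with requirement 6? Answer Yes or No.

6. licensed deck officers 3 ≥ 3 → met

Yes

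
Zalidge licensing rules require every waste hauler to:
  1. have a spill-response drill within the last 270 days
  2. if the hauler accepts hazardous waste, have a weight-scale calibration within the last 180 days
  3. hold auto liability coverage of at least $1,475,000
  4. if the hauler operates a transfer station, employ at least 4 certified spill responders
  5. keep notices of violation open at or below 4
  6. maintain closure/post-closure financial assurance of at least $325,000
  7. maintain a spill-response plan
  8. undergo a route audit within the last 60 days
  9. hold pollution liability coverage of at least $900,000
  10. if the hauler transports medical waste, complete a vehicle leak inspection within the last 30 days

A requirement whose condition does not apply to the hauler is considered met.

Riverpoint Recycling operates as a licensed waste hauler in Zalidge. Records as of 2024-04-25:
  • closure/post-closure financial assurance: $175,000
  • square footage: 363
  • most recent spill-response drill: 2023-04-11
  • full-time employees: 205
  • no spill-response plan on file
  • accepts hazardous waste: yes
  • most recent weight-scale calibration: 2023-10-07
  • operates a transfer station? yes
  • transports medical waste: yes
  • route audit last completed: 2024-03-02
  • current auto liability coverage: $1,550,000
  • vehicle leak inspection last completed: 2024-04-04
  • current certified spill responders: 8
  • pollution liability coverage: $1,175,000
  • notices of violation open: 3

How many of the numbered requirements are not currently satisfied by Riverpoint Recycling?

1. spill-response drill 380 days ago vs limit 270 → not met
2. condition 'accepts hazardous waste' holds; weight-scale calibration 201 days ago vs limit 180 → not met
3. auto liability coverage $1,550,000 ≥ $1,475,000 → met
4. condition 'operates a transfer station' holds; certified spill responders 8 ≥ 4 → met
5. notices of violation open 3 ≤ 4 → met
6. closure/post-closure financial assurance $175,000 < $325,000 → not met
7. spill-response plan absent → not met
8. route audit 54 days ago vs limit 60 → met
9. pollution liability coverage $1,175,000 ≥ $900,000 → met
10. condition 'transports medical waste' holds; vehicle leak inspection 21 days ago vs limit 30 → met
Not met: 4 of 10

4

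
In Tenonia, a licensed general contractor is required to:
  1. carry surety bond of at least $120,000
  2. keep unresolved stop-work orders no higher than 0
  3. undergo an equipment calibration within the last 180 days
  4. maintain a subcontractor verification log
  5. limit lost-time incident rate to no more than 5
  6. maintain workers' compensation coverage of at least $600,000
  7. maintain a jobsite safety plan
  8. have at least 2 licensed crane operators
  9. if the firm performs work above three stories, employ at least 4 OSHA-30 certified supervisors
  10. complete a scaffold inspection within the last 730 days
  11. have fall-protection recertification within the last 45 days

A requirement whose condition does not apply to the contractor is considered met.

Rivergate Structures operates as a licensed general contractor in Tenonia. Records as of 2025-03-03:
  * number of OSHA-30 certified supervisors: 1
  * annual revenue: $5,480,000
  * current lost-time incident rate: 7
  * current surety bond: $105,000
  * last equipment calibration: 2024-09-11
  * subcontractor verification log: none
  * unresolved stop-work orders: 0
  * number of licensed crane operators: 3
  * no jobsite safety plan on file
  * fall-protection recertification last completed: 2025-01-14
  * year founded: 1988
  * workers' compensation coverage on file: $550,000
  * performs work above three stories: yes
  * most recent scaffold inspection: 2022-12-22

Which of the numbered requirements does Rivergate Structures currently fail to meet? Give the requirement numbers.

1, 4, 5, 6, 7, 9, 10, 11

1. surety bond $105,000 < $120,000 → not met
2. unresolved stop-work orders 0 ≤ 0 → met
3. equipment calibration 173 days ago vs limit 180 → met
4. subcontractor verification log absent → not met
5. lost-time incident rate 7 > 5 → not met
6. workers' compensation coverage $550,000 < $600,000 → not met
7. jobsite safety plan absent → not met
8. licensed crane operators 3 ≥ 2 → met
9. condition 'performs work above three stories' holds; OSHA-30 certified supervisors 1 < 4 → not met
10. scaffold inspection 802 days ago vs limit 730 → not met
11. fall-protection recertification 48 days ago vs limit 45 → not met
Not met: 1, 4, 5, 6, 7, 9, 10, 11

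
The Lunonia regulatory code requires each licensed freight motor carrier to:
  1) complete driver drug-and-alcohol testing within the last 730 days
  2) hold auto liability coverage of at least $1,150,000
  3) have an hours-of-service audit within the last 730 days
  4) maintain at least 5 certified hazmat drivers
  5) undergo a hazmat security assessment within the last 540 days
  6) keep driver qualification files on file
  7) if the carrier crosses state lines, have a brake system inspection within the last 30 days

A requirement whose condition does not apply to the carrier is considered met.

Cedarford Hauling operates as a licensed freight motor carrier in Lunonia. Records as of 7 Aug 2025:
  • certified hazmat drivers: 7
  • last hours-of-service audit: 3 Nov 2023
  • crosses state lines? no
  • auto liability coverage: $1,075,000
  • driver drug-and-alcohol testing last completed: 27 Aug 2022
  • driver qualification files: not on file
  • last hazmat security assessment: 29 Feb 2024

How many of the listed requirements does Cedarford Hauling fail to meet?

3

1. driver drug-and-alcohol testing 1076 days ago vs limit 730 → not met
2. auto liability coverage $1,075,000 < $1,150,000 → not met
3. hours-of-service audit 643 days ago vs limit 730 → met
4. certified hazmat drivers 7 ≥ 5 → met
5. hazmat security assessment 525 days ago vs limit 540 → met
6. driver qualification files absent → not met
7. condition 'crosses state lines' does not hold → requirement n/a → met
Not met: 3 of 7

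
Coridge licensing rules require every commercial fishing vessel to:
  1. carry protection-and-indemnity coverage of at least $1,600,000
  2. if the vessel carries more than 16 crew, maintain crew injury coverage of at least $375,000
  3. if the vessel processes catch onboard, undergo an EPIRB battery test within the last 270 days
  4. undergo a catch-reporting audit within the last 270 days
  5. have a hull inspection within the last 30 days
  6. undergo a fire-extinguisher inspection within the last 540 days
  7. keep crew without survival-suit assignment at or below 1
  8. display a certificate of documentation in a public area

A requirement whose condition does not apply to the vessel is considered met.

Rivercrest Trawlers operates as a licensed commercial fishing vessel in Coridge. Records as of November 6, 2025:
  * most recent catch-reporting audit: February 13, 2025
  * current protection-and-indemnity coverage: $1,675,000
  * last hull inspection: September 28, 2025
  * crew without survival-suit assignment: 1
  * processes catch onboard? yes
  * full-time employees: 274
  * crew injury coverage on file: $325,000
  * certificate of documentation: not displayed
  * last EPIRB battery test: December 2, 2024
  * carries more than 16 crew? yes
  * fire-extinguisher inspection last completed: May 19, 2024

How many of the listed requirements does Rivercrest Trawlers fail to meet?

4

1. protection-and-indemnity coverage $1,675,000 ≥ $1,600,000 → met
2. condition 'carries more than 16 crew' holds; crew injury coverage $325,000 < $375,000 → not met
3. condition 'processes catch onboard' holds; EPIRB battery test 339 days ago vs limit 270 → not met
4. catch-reporting audit 266 days ago vs limit 270 → met
5. hull inspection 39 days ago vs limit 30 → not met
6. fire-extinguisher inspection 536 days ago vs limit 540 → met
7. crew without survival-suit assignment 1 ≤ 1 → met
8. certificate of documentation absent → not met
Not met: 4 of 8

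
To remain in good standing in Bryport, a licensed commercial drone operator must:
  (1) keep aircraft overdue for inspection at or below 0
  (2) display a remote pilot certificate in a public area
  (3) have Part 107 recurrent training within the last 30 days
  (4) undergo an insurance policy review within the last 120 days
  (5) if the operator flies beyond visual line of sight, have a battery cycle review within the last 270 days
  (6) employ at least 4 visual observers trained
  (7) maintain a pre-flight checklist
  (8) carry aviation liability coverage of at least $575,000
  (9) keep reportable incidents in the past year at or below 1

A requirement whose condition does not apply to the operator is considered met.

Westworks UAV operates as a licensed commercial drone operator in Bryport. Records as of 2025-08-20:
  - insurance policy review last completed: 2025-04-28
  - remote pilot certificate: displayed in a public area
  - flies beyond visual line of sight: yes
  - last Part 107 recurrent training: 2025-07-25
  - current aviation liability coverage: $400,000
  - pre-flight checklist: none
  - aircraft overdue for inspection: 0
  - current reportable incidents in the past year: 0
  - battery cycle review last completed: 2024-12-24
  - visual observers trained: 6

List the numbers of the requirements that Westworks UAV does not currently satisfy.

7, 8

1. aircraft overdue for inspection 0 ≤ 0 → met
2. remote pilot certificate present → met
3. Part 107 recurrent training 26 days ago vs limit 30 → met
4. insurance policy review 114 days ago vs limit 120 → met
5. condition 'flies beyond visual line of sight' holds; battery cycle review 239 days ago vs limit 270 → met
6. visual observers trained 6 ≥ 4 → met
7. pre-flight checklist absent → not met
8. aviation liability coverage $400,000 < $575,000 → not met
9. reportable incidents in the past year 0 ≤ 1 → met
Not met: 7, 8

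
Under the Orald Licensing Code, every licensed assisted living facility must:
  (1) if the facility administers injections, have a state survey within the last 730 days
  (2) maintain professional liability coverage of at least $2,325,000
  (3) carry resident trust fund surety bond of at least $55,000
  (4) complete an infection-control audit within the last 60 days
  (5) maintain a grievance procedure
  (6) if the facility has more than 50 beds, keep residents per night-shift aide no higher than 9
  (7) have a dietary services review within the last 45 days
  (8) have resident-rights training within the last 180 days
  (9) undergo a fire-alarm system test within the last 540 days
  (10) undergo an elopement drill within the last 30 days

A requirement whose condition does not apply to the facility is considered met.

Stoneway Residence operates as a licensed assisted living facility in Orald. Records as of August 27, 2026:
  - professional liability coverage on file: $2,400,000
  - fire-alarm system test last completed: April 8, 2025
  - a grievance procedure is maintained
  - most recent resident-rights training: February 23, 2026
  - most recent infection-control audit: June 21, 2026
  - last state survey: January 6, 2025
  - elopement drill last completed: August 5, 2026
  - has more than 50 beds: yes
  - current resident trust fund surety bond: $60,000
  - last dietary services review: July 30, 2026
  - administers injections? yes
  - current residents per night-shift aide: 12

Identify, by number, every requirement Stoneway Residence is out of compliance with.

1. condition 'administers injections' holds; state survey 598 days ago vs limit 730 → met
2. professional liability coverage $2,400,000 ≥ $2,325,000 → met
3. resident trust fund surety bond $60,000 ≥ $55,000 → met
4. infection-control audit 67 days ago vs limit 60 → not met
5. grievance procedure present → met
6. condition 'has more than 50 beds' holds; residents per night-shift aide 12 > 9 → not met
7. dietary services review 28 days ago vs limit 45 → met
8. resident-rights training 185 days ago vs limit 180 → not met
9. fire-alarm system test 506 days ago vs limit 540 → met
10. elopement drill 22 days ago vs limit 30 → met
Not met: 4, 6, 8

4, 6, 8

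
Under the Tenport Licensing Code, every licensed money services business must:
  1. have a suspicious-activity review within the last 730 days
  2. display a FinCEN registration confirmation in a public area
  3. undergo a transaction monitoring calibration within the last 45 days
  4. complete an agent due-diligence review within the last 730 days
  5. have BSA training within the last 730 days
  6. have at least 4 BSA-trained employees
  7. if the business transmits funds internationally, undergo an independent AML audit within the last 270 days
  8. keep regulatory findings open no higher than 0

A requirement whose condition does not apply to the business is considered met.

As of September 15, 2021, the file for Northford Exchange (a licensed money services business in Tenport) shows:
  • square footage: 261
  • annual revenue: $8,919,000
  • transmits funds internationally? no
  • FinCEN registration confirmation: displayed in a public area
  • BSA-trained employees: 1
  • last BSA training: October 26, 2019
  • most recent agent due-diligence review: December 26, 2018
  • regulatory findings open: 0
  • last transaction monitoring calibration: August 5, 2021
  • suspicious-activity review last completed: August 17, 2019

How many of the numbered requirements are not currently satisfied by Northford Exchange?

1. suspicious-activity review 760 days ago vs limit 730 → not met
2. FinCEN registration confirmation present → met
3. transaction monitoring calibration 41 days ago vs limit 45 → met
4. agent due-diligence review 994 days ago vs limit 730 → not met
5. BSA training 690 days ago vs limit 730 → met
6. BSA-trained employees 1 < 4 → not met
7. condition 'transmits funds internationally' does not hold → requirement n/a → met
8. regulatory findings open 0 ≤ 0 → met
Not met: 3 of 8

3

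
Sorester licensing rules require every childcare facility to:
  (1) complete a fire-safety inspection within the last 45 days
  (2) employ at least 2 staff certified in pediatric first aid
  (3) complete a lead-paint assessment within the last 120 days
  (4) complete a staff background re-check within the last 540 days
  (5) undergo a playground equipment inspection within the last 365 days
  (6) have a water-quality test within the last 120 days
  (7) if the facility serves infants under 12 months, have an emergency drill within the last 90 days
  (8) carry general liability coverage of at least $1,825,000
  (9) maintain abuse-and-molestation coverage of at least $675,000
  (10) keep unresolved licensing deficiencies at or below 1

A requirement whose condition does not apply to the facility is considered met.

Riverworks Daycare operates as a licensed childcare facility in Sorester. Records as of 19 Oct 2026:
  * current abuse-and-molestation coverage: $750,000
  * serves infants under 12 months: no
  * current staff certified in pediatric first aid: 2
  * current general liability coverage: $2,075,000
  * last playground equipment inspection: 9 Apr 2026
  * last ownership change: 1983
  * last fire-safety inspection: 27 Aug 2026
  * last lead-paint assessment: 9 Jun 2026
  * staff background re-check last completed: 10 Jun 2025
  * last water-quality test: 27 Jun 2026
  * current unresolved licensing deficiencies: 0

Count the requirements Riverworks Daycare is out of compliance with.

2

1. fire-safety inspection 53 days ago vs limit 45 → not met
2. staff certified in pediatric first aid 2 ≥ 2 → met
3. lead-paint assessment 132 days ago vs limit 120 → not met
4. staff background re-check 496 days ago vs limit 540 → met
5. playground equipment inspection 193 days ago vs limit 365 → met
6. water-quality test 114 days ago vs limit 120 → met
7. condition 'serves infants under 12 months' does not hold → requirement n/a → met
8. general liability coverage $2,075,000 ≥ $1,825,000 → met
9. abuse-and-molestation coverage $750,000 ≥ $675,000 → met
10. unresolved licensing deficiencies 0 ≤ 1 → met
Not met: 2 of 10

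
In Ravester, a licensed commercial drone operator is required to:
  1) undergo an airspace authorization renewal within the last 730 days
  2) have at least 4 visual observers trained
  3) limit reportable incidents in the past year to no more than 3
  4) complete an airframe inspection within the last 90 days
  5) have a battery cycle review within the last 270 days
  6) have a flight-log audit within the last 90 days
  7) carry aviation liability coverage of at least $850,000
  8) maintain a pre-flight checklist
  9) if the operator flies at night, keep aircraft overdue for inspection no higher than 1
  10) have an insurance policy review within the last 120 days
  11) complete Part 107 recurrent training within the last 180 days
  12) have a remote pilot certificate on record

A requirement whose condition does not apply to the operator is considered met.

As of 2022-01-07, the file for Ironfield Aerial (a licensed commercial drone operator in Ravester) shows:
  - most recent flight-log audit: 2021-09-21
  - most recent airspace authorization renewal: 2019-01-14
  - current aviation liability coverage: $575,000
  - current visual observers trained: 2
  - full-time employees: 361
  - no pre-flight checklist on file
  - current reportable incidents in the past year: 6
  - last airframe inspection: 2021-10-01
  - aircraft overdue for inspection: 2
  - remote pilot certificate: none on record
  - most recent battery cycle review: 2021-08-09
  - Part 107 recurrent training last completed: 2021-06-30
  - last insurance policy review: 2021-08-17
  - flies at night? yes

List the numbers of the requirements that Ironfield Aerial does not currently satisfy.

1, 2, 3, 4, 6, 7, 8, 9, 10, 11, 12

1. airspace authorization renewal 1089 days ago vs limit 730 → not met
2. visual observers trained 2 < 4 → not met
3. reportable incidents in the past year 6 > 3 → not met
4. airframe inspection 98 days ago vs limit 90 → not met
5. battery cycle review 151 days ago vs limit 270 → met
6. flight-log audit 108 days ago vs limit 90 → not met
7. aviation liability coverage $575,000 < $850,000 → not met
8. pre-flight checklist absent → not met
9. condition 'flies at night' holds; aircraft overdue for inspection 2 > 1 → not met
10. insurance policy review 143 days ago vs limit 120 → not met
11. Part 107 recurrent training 191 days ago vs limit 180 → not met
12. remote pilot certificate absent → not met
Not met: 1, 2, 3, 4, 6, 7, 8, 9, 10, 11, 12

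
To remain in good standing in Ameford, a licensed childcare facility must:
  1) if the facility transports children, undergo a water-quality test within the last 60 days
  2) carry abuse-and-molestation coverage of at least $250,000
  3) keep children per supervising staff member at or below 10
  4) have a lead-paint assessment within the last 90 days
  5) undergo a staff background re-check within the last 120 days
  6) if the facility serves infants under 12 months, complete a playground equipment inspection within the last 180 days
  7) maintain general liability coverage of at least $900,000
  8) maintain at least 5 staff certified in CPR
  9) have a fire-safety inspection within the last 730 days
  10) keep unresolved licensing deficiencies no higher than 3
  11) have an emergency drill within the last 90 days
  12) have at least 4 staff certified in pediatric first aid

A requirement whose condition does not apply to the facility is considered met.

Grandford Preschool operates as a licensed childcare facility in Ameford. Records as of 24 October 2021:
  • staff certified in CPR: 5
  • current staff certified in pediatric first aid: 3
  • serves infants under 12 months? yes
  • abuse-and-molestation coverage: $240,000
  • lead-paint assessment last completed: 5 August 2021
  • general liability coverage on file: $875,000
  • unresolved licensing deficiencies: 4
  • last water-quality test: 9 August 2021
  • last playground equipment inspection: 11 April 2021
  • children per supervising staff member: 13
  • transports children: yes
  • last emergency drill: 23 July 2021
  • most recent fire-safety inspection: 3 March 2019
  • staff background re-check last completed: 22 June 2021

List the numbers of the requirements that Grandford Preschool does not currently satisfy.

1. condition 'transports children' holds; water-quality test 76 days ago vs limit 60 → not met
2. abuse-and-molestation coverage $240,000 < $250,000 → not met
3. children per supervising staff member 13 > 10 → not met
4. lead-paint assessment 80 days ago vs limit 90 → met
5. staff background re-check 124 days ago vs limit 120 → not met
6. condition 'serves infants under 12 months' holds; playground equipment inspection 196 days ago vs limit 180 → not met
7. general liability coverage $875,000 < $900,000 → not met
8. staff certified in CPR 5 ≥ 5 → met
9. fire-safety inspection 966 days ago vs limit 730 → not met
10. unresolved licensing deficiencies 4 > 3 → not met
11. emergency drill 93 days ago vs limit 90 → not met
12. staff certified in pediatric first aid 3 < 4 → not met
Not met: 1, 2, 3, 5, 6, 7, 9, 10, 11, 12

1, 2, 3, 5, 6, 7, 9, 10, 11, 12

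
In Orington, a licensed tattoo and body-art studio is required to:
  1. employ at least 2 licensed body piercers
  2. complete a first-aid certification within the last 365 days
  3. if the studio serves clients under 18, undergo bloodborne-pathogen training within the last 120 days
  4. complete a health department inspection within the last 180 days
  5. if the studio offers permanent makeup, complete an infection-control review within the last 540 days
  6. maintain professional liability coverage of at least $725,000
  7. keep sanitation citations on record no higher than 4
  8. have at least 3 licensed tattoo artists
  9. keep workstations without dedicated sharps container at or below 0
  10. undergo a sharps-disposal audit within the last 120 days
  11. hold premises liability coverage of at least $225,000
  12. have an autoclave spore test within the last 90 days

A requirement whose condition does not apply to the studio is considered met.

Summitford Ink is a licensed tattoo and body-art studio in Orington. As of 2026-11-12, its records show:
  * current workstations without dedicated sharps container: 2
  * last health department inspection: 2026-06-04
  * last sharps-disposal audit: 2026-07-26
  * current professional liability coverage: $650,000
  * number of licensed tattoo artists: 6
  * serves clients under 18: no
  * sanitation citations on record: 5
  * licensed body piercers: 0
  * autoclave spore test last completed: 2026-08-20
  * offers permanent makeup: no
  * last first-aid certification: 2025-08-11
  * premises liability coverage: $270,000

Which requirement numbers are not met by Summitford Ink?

1. licensed body piercers 0 < 2 → not met
2. first-aid certification 458 days ago vs limit 365 → not met
3. condition 'serves clients under 18' does not hold → requirement n/a → met
4. health department inspection 161 days ago vs limit 180 → met
5. condition 'offers permanent makeup' does not hold → requirement n/a → met
6. professional liability coverage $650,000 < $725,000 → not met
7. sanitation citations on record 5 > 4 → not met
8. licensed tattoo artists 6 ≥ 3 → met
9. workstations without dedicated sharps container 2 > 0 → not met
10. sharps-disposal audit 109 days ago vs limit 120 → met
11. premises liability coverage $270,000 ≥ $225,000 → met
12. autoclave spore test 84 days ago vs limit 90 → met
Not met: 1, 2, 6, 7, 9

1, 2, 6, 7, 9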